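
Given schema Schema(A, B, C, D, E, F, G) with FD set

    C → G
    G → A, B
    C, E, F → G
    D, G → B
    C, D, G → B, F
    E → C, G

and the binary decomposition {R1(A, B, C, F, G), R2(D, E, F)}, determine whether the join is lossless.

Common attributes: R1 ∩ R2 = {F}.
No dependency enlarges {F}, so (F)⁺ = {F}.
The closure contains neither all of R1 = {A, B, C, F, G} nor all of R2 = {D, E, F}, so the common attributes are not a superkey of either fragment. The join is lossy.

No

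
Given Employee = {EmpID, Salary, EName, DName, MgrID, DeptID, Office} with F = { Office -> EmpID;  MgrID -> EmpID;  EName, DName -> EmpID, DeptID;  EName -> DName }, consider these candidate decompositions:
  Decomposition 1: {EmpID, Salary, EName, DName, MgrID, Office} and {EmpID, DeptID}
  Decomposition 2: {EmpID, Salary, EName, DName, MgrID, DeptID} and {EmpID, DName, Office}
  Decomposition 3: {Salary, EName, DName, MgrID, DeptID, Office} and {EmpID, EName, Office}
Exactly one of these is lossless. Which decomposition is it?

Decomposition 3

Decomposition 1: common = {EmpID}, closure = {EmpID} → lossy.
Decomposition 2: common = {EmpID, DName}, closure = {EmpID, DName} → lossy.
Decomposition 3: common = {EName, Office}, closure = {EmpID, EName, DName, DeptID, Office} → lossless.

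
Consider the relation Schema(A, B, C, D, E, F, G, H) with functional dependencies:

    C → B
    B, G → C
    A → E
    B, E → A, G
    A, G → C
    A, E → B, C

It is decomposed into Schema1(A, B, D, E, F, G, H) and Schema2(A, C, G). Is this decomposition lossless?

Common attributes: Schema1 ∩ Schema2 = {A, G}.
Closure of {A, G}: A → E applies, adding E; A, G → C applies, adding C; A, E → B, C applies, adding B. So (A, G)⁺ = {A, B, C, E, G}.
This closure contains every attribute of Schema2, so Schema1 ∩ Schema2 → Schema2. The join is lossless.

Yes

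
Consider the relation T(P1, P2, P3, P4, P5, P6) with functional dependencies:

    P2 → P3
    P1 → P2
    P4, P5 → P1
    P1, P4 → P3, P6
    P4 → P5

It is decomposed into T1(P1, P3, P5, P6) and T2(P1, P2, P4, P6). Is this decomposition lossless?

No

Common attributes: T1 ∩ T2 = {P1, P6}.
Closure of {P1, P6}: P1 → P2 applies, adding P2; P2 → P3 applies, adding P3. So (P1, P6)⁺ = {P1, P2, P3, P6}.
The closure contains neither all of T1 = {P1, P3, P5, P6} nor all of T2 = {P1, P2, P4, P6}, so the common attributes are not a superkey of either fragment. The join is lossy.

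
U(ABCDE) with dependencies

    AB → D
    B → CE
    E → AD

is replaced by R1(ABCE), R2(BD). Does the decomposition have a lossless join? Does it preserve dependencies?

Lossless test: (B)⁺ = {ABCDE}, which contains all of one fragment — lossless.
Dependency preservation: the restricted closure of {E} across the fragments never reaches {AD}, so E → AD cannot be enforced without a join — not preserved.

lossless but not dependency-preserving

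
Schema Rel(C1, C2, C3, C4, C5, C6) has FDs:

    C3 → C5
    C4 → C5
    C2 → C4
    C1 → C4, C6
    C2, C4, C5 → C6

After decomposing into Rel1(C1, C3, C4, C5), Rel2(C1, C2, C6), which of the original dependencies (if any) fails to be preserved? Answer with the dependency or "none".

C2 → C4

Check C2 → C4: no single fragment contains all of {C2, C4}, and the restricted closure of {C2} across the fragments never reaches {C4}.
C3 → C5 is preserved.
C4 → C5 is preserved.
C1 → C4, C6 is preserved.
C2, C4, C5 → C6 is preserved.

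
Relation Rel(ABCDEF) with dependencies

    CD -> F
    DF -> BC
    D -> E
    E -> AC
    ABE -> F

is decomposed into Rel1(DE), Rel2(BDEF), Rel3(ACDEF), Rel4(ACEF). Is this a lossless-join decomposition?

Chase test. Columns are ABCDEF; row i has aⱼ where attribute j ∈ Reli, else bᵢⱼ.
Initial tableau (one row per fragment):
  row 1: b11 b12 b13 a4 a5 b16
  row 2: b21 a2 b23 a4 a5 a6
  row 3: a1 b32 a3 a4 a5 a6
  row 4: a1 b42 a3 b44 a5 a6
Rows 2 and 3 agree on DF; apply DF→BC and equate their BC entries.
Rows 1 and 2 agree on E; apply E→AC and equate their AC entries.
Rows 1 and 3 agree on E; apply E→AC and equate their AC entries.
Rows 1 and 2 agree on CD; apply CD→F and equate their F entries.
Rows 1 and 2 agree on DF; apply DF→BC and equate their BC entries.
Row 1 is now all distinguished symbols — the join is lossless.

Yes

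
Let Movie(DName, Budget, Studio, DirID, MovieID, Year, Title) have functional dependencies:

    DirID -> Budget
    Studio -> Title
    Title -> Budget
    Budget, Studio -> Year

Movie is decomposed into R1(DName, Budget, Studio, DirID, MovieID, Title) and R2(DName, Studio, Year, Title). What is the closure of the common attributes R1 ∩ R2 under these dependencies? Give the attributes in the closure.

DName, Budget, Studio, Year, Title

R1 ∩ R2 = {DName, Studio, Title}.
Title → Budget applies, adding Budget
Budget, Studio → Year applies, adding Year
Closure: {DName, Budget, Studio, Year, Title}.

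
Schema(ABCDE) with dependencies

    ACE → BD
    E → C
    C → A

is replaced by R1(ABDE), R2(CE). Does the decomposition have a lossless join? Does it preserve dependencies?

Lossless test: (E)⁺ = {ABCDE}, which contains all of one fragment — lossless.
Dependency preservation: the restricted closure of {C} across the fragments never reaches {A}, so C → A cannot be enforced without a join — not preserved.

lossless but not dependency-preserving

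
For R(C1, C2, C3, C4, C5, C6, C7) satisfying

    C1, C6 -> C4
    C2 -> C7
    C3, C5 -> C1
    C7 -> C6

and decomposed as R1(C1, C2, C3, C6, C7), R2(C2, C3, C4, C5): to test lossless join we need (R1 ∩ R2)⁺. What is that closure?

R1 ∩ R2 = {C2, C3}.
C2 → C7 applies, adding C7
C7 → C6 applies, adding C6
Closure: {C2, C3, C6, C7}.

C2, C3, C6, C7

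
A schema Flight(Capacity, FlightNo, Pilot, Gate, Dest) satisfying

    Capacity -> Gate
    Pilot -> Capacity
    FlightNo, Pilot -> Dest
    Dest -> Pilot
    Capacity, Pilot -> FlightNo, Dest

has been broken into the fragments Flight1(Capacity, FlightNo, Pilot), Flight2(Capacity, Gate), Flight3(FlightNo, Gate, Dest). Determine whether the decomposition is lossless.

No

Chase test. Columns are Capacity, FlightNo, Pilot, Gate, Dest; row i has aⱼ where attribute j ∈ Flighti, else bᵢⱼ.
Initial tableau (one row per fragment):
  row 1: a1 a2 a3 b14 b15
  row 2: a1 b22 b23 a4 b25
  row 3: b31 a2 b33 a4 a5
Rows 1 and 2 agree on Capacity; apply Capacity→Gate and equate their Gate entries.
No row becomes fully distinguished — the join is lossy.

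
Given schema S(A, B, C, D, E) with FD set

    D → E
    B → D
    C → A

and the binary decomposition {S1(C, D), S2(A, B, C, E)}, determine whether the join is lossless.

Common attributes: S1 ∩ S2 = {C}.
Closure of {C}: C → A applies, adding A. So (C)⁺ = {A, C}.
The closure contains neither all of S1 = {C, D} nor all of S2 = {A, B, C, E}, so the common attributes are not a superkey of either fragment. The join is lossy.

No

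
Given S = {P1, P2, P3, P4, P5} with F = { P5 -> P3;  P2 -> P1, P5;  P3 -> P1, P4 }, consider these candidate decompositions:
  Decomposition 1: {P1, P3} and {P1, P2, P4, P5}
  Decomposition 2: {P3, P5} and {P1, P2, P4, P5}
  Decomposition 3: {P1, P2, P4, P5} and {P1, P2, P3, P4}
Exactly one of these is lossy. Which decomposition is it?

Decomposition 1

Decomposition 1: common = {P1}, closure = {P1} → lossy.
Decomposition 2: common = {P5}, closure = {P1, P3, P4, P5} → lossless.
Decomposition 3: common = {P1, P2, P4}, closure = {P1, P2, P3, P4, P5} → lossless.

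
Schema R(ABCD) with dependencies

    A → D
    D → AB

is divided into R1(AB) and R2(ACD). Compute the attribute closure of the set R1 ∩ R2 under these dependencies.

ABD

R1 ∩ R2 = {A}.
A → D applies, adding D
D → AB applies, adding B
Closure: {ABD}.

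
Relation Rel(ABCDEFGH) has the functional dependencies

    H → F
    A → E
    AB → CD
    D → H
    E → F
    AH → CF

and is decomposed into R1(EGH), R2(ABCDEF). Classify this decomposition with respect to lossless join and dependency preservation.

lossy and not dependency-preserving

Lossless test: (E)⁺ = {EF}, which is a superkey of neither fragment — lossy.
Dependency preservation: the restricted closure of {H} across the fragments never reaches {F}, so H → F cannot be enforced without a join — not preserved.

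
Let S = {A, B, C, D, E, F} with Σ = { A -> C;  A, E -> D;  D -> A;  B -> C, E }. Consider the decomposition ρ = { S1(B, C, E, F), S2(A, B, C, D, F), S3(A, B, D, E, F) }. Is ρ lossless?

Yes

Chase test. Columns are A, B, C, D, E, F; row i has aⱼ where attribute j ∈ Si, else bᵢⱼ.
Initial tableau (one row per fragment):
  row 1: b11 a2 a3 b14 a5 a6
  row 2: a1 a2 a3 a4 b25 a6
  row 3: a1 a2 b33 a4 a5 a6
Rows 2 and 3 agree on A; apply A→C and equate their C entries.
Rows 1 and 2 agree on B; apply B→C, E and equate their C, E entries.
Row 2 is now all distinguished symbols — the join is lossless.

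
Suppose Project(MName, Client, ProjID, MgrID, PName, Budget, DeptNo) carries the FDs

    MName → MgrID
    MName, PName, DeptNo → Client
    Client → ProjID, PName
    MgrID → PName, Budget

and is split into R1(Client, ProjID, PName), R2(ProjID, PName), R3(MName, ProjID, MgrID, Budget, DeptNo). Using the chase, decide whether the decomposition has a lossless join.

Chase test. Columns are MName, Client, ProjID, MgrID, PName, Budget, DeptNo; row i has aⱼ where attribute j ∈ Ri, else bᵢⱼ.
Initial tableau (one row per fragment):
  row 1: b11 a2 a3 b14 a5 b16 b17
  row 2: b21 b22 a3 b24 a5 b26 b27
  row 3: a1 b32 a3 a4 b35 a6 a7
No row becomes fully distinguished — the join is lossy.

No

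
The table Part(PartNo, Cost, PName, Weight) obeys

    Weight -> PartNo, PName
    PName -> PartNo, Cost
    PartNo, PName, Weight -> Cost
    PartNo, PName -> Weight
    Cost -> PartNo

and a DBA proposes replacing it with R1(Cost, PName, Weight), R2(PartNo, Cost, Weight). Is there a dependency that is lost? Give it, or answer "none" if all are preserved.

Weight → PartNo, PName: restricted closure across fragments reaches PartNo, PName.
PName → PartNo, Cost: restricted closure across fragments reaches PartNo, Cost.
PartNo, PName, Weight → Cost: restricted closure across fragments reaches Cost.
PartNo, PName → Weight: restricted closure across fragments reaches Weight.
Cost → PartNo lies within R2.
Every dependency is enforceable on the fragments, so the decomposition is dependency-preserving.

none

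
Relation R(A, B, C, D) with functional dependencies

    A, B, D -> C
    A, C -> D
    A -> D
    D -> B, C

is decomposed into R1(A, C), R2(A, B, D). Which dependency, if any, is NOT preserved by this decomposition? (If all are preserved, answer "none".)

D -> B, C

Check D → B, C: no single fragment contains all of {B, C, D}, and the restricted closure of {D} across the fragments never reaches {B, C}.
A, B, D → C is preserved.
A, C → D is preserved.
A → D is preserved.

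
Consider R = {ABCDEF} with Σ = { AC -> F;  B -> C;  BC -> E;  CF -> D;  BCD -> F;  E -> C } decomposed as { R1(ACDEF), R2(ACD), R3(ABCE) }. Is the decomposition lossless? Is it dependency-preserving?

lossless but not dependency-preserving

Lossless test (chase): Rows 1 and 2 agree on AC; apply AC→F and equate their F entries. Rows 1 and 3 agree on AC; apply AC→F and equate their F entries. Rows 1 and 3 agree on CF; apply CF→D and equate their D entries. Row 3 is now all distinguished symbols — the join is lossless.
Dependency preservation: the restricted closure of {BCD} across the fragments never reaches {F}, so BCD → F cannot be enforced without a join — not preserved.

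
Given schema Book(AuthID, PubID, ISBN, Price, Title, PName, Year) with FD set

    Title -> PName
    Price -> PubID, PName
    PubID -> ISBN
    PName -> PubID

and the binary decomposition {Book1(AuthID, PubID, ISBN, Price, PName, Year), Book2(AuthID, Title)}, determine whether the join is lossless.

No

Common attributes: Book1 ∩ Book2 = {AuthID}.
No dependency enlarges {AuthID}, so (AuthID)⁺ = {AuthID}.
The closure contains neither all of Book1 = {AuthID, PubID, ISBN, Price, PName, Year} nor all of Book2 = {AuthID, Title}, so the common attributes are not a superkey of either fragment. The join is lossy.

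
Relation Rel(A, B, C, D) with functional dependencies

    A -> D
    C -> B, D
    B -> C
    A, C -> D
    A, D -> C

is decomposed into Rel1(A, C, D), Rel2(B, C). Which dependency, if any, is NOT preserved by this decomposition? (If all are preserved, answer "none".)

A → D lies within Rel1.
C → B, D: restricted closure across fragments reaches B, D.
B → C lies within Rel2.
A, C → D lies within Rel1.
A, D → C lies within Rel1.
Every dependency is enforceable on the fragments, so the decomposition is dependency-preserving.

none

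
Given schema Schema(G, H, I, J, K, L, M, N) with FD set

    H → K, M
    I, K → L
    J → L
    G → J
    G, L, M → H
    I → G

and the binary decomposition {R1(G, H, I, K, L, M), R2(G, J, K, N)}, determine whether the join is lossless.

No

Common attributes: R1 ∩ R2 = {G, K}.
Closure of {G, K}: G → J applies, adding J; J → L applies, adding L. So (G, K)⁺ = {G, J, K, L}.
The closure contains neither all of R1 = {G, H, I, K, L, M} nor all of R2 = {G, J, K, N}, so the common attributes are not a superkey of either fragment. The join is lossy.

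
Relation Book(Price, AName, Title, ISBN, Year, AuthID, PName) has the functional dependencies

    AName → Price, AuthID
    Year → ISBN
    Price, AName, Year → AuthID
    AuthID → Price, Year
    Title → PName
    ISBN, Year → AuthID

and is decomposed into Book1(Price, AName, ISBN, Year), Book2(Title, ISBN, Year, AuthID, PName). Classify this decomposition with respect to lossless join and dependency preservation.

lossy but dependency-preserving

Lossless test: (ISBN, Year)⁺ = {Price, ISBN, Year, AuthID}, which is a superkey of neither fragment — lossy.
Dependency preservation: AName → Price, AuthID; Price, AName, Year → AuthID; AuthID → Price, Year are not contained in any single fragment, but the restricted closure of each left-hand side across the fragments still reaches the right-hand side; the remaining FDs each lie inside some fragment. All dependencies are preserved.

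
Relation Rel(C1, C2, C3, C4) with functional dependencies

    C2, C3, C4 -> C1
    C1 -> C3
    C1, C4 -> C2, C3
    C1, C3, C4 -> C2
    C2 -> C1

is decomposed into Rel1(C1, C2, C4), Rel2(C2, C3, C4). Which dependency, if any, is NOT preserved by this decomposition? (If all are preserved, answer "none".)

C1 -> C3

Check C1 → C3: no single fragment contains all of {C1, C3}, and the restricted closure of {C1} across the fragments never reaches {C3}.
C2, C3, C4 → C1 is preserved.
C1, C4 → C2, C3 is preserved.
C1, C3, C4 → C2 is preserved.
C2 → C1 is preserved.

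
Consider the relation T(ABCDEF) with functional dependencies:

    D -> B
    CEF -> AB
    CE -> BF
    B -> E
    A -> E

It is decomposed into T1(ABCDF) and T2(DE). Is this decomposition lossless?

Yes

Common attributes: T1 ∩ T2 = {D}.
Closure of {D}: D → B applies, adding B; B → E applies, adding E. So (D)⁺ = {BDE}.
This closure contains every attribute of T2, so T1 ∩ T2 → T2. The join is lossless.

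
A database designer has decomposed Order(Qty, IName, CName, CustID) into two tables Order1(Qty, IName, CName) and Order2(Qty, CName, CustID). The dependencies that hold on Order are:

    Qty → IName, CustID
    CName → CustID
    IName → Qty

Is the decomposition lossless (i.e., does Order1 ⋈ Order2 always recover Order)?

Common attributes: Order1 ∩ Order2 = {Qty, CName}.
Closure of {Qty, CName}: Qty → IName, CustID applies, adding IName, CustID. So (Qty, CName)⁺ = {Qty, IName, CName, CustID}.
This closure contains every attribute of Order1, so Order1 ∩ Order2 → Order1. The join is lossless.

Yes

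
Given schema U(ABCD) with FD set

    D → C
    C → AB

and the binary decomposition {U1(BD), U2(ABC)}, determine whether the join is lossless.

Common attributes: U1 ∩ U2 = {B}.
No dependency enlarges {B}, so (B)⁺ = {B}.
The closure contains neither all of U1 = {BD} nor all of U2 = {ABC}, so the common attributes are not a superkey of either fragment. The join is lossy.

No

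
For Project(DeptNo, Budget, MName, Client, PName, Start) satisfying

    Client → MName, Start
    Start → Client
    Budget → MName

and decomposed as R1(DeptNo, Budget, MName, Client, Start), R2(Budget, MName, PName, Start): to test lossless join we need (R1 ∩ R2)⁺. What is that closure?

Budget, MName, Client, Start

R1 ∩ R2 = {Budget, MName, Start}.
Start → Client applies, adding Client
Closure: {Budget, MName, Client, Start}.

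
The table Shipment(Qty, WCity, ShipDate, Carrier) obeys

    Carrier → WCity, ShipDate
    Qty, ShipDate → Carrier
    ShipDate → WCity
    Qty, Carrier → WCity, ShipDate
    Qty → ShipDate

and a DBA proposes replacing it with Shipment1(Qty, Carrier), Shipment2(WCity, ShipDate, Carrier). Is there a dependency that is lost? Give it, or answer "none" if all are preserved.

none

Carrier → WCity, ShipDate lies within Shipment2.
Qty, ShipDate → Carrier: restricted closure across fragments reaches Carrier.
ShipDate → WCity lies within Shipment2.
Qty, Carrier → WCity, ShipDate: restricted closure across fragments reaches WCity, ShipDate.
Qty → ShipDate: restricted closure across fragments reaches ShipDate.
Every dependency is enforceable on the fragments, so the decomposition is dependency-preserving.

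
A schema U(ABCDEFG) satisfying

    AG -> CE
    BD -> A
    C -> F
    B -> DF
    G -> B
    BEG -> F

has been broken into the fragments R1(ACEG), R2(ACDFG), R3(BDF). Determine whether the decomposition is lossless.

No

Chase test. Columns are ABCDEFG; row i has aⱼ where attribute j ∈ Ri, else bᵢⱼ.
Initial tableau (one row per fragment):
  row 1: a1 b12 a3 b14 a5 b16 a7
  row 2: a1 b22 a3 a4 b25 a6 a7
  row 3: b31 a2 b33 a4 b35 a6 b37
Rows 1 and 2 agree on AG; apply AG→CE and equate their CE entries.
Rows 1 and 2 agree on C; apply C→F and equate their F entries.
Rows 1 and 2 agree on G; apply G→B and equate their B entries.
Rows 1 and 2 agree on B; apply B→DF and equate their DF entries.
No row becomes fully distinguished — the join is lossy.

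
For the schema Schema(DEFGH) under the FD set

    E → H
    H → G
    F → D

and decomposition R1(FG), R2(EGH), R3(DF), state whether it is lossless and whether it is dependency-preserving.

Lossless test (chase): Rows 1 and 3 agree on F; apply F→D and equate their D entries. No row becomes fully distinguished — the join is lossy.
Dependency preservation: every FD's attributes lie within a single fragment, so each can be enforced locally — preserved.

lossy but dependency-preserving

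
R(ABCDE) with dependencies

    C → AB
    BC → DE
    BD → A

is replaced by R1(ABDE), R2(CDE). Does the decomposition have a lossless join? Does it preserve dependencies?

Lossless test: (DE)⁺ = {DE}, which is a superkey of neither fragment — lossy.
Dependency preservation: the restricted closure of {C} across the fragments never reaches {AB}, so C → AB cannot be enforced without a join — not preserved.

lossy and not dependency-preserving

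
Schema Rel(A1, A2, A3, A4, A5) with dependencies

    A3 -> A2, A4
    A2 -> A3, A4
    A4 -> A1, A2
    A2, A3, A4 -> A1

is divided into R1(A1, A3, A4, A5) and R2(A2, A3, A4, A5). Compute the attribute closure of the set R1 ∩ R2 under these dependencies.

A1, A2, A3, A4, A5

R1 ∩ R2 = {A3, A4, A5}.
A3 → A2, A4 applies, adding A2
A4 → A1, A2 applies, adding A1
Closure: {A1, A2, A3, A4, A5}.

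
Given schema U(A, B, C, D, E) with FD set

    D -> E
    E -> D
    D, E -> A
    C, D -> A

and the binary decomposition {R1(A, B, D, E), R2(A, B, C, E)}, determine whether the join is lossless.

Yes

Common attributes: R1 ∩ R2 = {A, B, E}.
Closure of {A, B, E}: E → D applies, adding D. So (A, B, E)⁺ = {A, B, D, E}.
This closure contains every attribute of R1, so R1 ∩ R2 → R1. The join is lossless.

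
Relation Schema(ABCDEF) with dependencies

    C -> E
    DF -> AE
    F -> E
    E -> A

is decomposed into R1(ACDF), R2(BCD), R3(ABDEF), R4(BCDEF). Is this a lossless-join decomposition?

Yes

Chase test. Columns are ABCDEF; row i has aⱼ where attribute j ∈ Ri, else bᵢⱼ.
Initial tableau (one row per fragment):
  row 1: a1 b12 a3 a4 b15 a6
  row 2: b21 a2 a3 a4 b25 b26
  row 3: a1 a2 b33 a4 a5 a6
  row 4: b41 a2 a3 a4 a5 a6
Rows 1 and 2 agree on C; apply C→E and equate their E entries.
Rows 1 and 4 agree on C; apply C→E and equate their E entries.
Rows 1 and 4 agree on DF; apply DF→AE and equate their AE entries.
Rows 1 and 2 agree on E; apply E→A and equate their A entries.
Row 4 is now all distinguished symbols — the join is lossless.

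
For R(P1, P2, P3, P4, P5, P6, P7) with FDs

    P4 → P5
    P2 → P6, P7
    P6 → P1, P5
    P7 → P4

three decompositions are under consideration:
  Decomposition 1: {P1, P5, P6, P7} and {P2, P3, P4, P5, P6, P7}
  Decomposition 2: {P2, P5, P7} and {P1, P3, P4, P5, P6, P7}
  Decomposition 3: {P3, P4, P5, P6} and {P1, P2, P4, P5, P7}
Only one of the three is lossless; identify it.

Decomposition 1

Decomposition 1: common = {P5, P6, P7}, closure = {P1, P4, P5, P6, P7} → lossless.
Decomposition 2: common = {P5, P7}, closure = {P4, P5, P7} → lossy.
Decomposition 3: common = {P4, P5}, closure = {P4, P5} → lossy.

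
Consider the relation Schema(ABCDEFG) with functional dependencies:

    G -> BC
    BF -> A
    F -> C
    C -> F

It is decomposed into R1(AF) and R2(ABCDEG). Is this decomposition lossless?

No

Common attributes: R1 ∩ R2 = {A}.
No dependency enlarges {A}, so (A)⁺ = {A}.
The closure contains neither all of R1 = {AF} nor all of R2 = {ABCDEG}, so the common attributes are not a superkey of either fragment. The join is lossy.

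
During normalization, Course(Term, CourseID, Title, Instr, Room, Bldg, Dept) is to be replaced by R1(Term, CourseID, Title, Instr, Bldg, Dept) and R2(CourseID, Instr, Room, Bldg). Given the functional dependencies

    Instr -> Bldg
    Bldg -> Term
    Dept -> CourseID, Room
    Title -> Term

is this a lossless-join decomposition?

No

Common attributes: R1 ∩ R2 = {CourseID, Instr, Bldg}.
Closure of {CourseID, Instr, Bldg}: Bldg → Term applies, adding Term. So (CourseID, Instr, Bldg)⁺ = {Term, CourseID, Instr, Bldg}.
The closure contains neither all of R1 = {Term, CourseID, Title, Instr, Bldg, Dept} nor all of R2 = {CourseID, Instr, Room, Bldg}, so the common attributes are not a superkey of either fragment. The join is lossy.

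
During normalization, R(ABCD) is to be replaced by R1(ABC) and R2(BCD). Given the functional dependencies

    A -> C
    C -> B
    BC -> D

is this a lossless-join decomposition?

Yes

Common attributes: R1 ∩ R2 = {BC}.
Closure of {BC}: BC → D applies, adding D. So (BC)⁺ = {BCD}.
This closure contains every attribute of R2, so R1 ∩ R2 → R2. The join is lossless.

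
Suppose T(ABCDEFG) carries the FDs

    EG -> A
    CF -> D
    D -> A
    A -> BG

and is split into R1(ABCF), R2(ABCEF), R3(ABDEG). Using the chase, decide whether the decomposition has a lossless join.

No

Chase test. Columns are ABCDEFG; row i has aⱼ where attribute j ∈ Ri, else bᵢⱼ.
Initial tableau (one row per fragment):
  row 1: a1 a2 a3 b14 b15 a6 b17
  row 2: a1 a2 a3 b24 a5 a6 b27
  row 3: a1 a2 b33 a4 a5 b36 a7
Rows 1 and 2 agree on CF; apply CF→D and equate their D entries.
Rows 1 and 2 agree on A; apply A→BG and equate their BG entries.
Rows 1 and 3 agree on A; apply A→BG and equate their BG entries.
No row becomes fully distinguished — the join is lossy.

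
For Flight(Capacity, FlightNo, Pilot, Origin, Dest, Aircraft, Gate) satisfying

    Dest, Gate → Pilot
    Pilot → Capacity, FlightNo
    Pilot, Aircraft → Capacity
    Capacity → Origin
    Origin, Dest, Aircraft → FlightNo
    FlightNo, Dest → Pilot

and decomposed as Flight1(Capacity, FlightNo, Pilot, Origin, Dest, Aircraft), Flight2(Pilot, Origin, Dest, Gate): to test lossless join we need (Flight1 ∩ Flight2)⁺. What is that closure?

Flight1 ∩ Flight2 = {Pilot, Origin, Dest}.
Pilot → Capacity, FlightNo applies, adding Capacity, FlightNo
Closure: {Capacity, FlightNo, Pilot, Origin, Dest}.

Capacity, FlightNo, Pilot, Origin, Dest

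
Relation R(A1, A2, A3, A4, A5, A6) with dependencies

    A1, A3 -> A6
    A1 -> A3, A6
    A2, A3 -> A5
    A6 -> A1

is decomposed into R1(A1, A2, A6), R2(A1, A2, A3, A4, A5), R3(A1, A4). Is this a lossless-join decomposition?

Yes

Chase test. Columns are A1, A2, A3, A4, A5, A6; row i has aⱼ where attribute j ∈ Ri, else bᵢⱼ.
Initial tableau (one row per fragment):
  row 1: a1 a2 b13 b14 b15 a6
  row 2: a1 a2 a3 a4 a5 b26
  row 3: a1 b32 b33 a4 b35 b36
Rows 1 and 2 agree on A1; apply A1→A3, A6 and equate their A3, A6 entries.
Rows 1 and 3 agree on A1; apply A1→A3, A6 and equate their A3, A6 entries.
Rows 1 and 2 agree on A2, A3; apply A2, A3→A5 and equate their A5 entries.
Row 2 is now all distinguished symbols — the join is lossless.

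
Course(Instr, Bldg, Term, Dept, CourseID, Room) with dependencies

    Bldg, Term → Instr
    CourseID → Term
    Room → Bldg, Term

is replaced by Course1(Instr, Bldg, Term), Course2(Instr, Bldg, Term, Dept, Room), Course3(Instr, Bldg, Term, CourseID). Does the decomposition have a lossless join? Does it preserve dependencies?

Lossless test (chase): applying each FD to every pair of rows produces no changes in the tableau, so no row becomes fully distinguished — the join is lossy.
Dependency preservation: every FD's attributes lie within a single fragment, so each can be enforced locally — preserved.

lossy but dependency-preserving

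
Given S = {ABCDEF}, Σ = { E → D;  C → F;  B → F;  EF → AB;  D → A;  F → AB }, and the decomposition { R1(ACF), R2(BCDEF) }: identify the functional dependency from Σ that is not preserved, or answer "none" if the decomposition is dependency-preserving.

Check D → A: no single fragment contains all of {AD}, and the restricted closure of {D} across the fragments never reaches {A}.
E → D is preserved.
C → F is preserved.
B → F is preserved.
EF → AB is preserved.
F → AB is preserved.

D → A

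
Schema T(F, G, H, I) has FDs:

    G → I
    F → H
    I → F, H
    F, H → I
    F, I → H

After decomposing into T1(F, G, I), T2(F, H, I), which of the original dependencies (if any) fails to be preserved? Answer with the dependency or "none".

G → I lies within T1.
F → H lies within T2.
I → F, H lies within T2.
F, H → I lies within T2.
F, I → H lies within T2.
Every dependency is enforceable on the fragments, so the decomposition is dependency-preserving.

none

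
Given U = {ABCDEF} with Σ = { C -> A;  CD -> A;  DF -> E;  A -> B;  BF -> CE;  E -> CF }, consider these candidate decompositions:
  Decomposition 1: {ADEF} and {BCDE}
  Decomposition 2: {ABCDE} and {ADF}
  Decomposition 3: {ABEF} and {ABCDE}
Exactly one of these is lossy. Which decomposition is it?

Decomposition 2

Decomposition 1: common = {DE}, closure = {ABCDEF} → lossless.
Decomposition 2: common = {AD}, closure = {ABD} → lossy.
Decomposition 3: common = {ABE}, closure = {ABCEF} → lossless.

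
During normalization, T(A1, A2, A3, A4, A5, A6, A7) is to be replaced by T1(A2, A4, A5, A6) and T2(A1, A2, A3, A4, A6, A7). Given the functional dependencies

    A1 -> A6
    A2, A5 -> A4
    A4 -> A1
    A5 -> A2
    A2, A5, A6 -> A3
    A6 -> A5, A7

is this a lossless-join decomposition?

Common attributes: T1 ∩ T2 = {A2, A4, A6}.
Closure of {A2, A4, A6}: A4 → A1 applies, adding A1; A6 → A5, A7 applies, adding A5, A7; A2, A5, A6 → A3 applies, adding A3. So (A2, A4, A6)⁺ = {A1, A2, A3, A4, A5, A6, A7}.
This closure contains every attribute of T1, so T1 ∩ T2 → T1. The join is lossless.

Yes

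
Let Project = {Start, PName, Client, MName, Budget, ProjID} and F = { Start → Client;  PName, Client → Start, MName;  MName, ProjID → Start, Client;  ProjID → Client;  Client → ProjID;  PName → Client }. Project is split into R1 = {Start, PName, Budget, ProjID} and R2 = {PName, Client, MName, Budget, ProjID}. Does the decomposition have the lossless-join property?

Yes

Common attributes: R1 ∩ R2 = {PName, Budget, ProjID}.
Closure of {PName, Budget, ProjID}: ProjID → Client applies, adding Client; PName, Client → Start, MName applies, adding Start, MName. So (PName, Budget, ProjID)⁺ = {Start, PName, Client, MName, Budget, ProjID}.
This closure contains every attribute of R1, so R1 ∩ R2 → R1. The join is lossless.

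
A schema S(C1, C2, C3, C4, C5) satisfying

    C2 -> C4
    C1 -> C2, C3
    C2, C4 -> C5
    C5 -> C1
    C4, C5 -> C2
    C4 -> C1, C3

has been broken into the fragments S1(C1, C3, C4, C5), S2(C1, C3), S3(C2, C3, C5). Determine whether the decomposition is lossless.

Chase test. Columns are C1, C2, C3, C4, C5; row i has aⱼ where attribute j ∈ Si, else bᵢⱼ.
Initial tableau (one row per fragment):
  row 1: a1 b12 a3 a4 a5
  row 2: a1 b22 a3 b24 b25
  row 3: b31 a2 a3 b34 a5
Rows 1 and 2 agree on C1; apply C1→C2, C3 and equate their C2, C3 entries.
Rows 1 and 3 agree on C5; apply C5→C1 and equate their C1 entries.
Rows 1 and 2 agree on C2; apply C2→C4 and equate their C4 entries.
Rows 1 and 3 agree on C1; apply C1→C2, C3 and equate their C2, C3 entries.
Rows 1 and 2 agree on C2, C4; apply C2, C4→C5 and equate their C5 entries.
Rows 1 and 3 agree on C2; apply C2→C4 and equate their C4 entries.
Row 1 is now all distinguished symbols — the join is lossless.

Yes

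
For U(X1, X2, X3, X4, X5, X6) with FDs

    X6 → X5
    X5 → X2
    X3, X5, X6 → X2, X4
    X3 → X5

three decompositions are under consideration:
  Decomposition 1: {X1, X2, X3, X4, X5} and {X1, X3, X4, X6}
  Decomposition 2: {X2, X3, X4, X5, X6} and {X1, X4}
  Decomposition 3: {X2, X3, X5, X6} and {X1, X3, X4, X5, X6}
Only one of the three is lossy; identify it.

Decomposition 2

Decomposition 1: common = {X1, X3, X4}, closure = {X1, X2, X3, X4, X5} → lossless.
Decomposition 2: common = {X4}, closure = {X4} → lossy.
Decomposition 3: common = {X3, X5, X6}, closure = {X2, X3, X4, X5, X6} → lossless.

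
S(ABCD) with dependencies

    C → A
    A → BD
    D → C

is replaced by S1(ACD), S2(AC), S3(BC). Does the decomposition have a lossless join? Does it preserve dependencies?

Lossless test (chase): Rows 1 and 3 agree on C; apply C→A and equate their A entries. Rows 1 and 2 agree on A; apply A→BD and equate their BD entries. Rows 1 and 3 agree on A; apply A→BD and equate their BD entries. Row 1 is now all distinguished symbols — the join is lossless.
Dependency preservation: A → BD is not contained in any single fragment, but the restricted closure of its left-hand side across the fragments still reaches the right-hand side; the remaining FDs each lie inside some fragment. All dependencies are preserved.

lossless and dependency-preserving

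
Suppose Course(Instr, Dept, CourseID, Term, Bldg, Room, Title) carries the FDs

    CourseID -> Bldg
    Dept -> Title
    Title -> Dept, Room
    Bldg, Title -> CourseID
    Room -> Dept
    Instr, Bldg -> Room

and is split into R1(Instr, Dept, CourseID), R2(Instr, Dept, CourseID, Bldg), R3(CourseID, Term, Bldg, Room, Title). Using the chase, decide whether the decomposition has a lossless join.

No

Chase test. Columns are Instr, Dept, CourseID, Term, Bldg, Room, Title; row i has aⱼ where attribute j ∈ Ri, else bᵢⱼ.
Initial tableau (one row per fragment):
  row 1: a1 a2 a3 b14 b15 b16 b17
  row 2: a1 a2 a3 b24 a5 b26 b27
  row 3: b31 b32 a3 a4 a5 a6 a7
Rows 1 and 2 agree on CourseID; apply CourseID→Bldg and equate their Bldg entries.
Rows 1 and 2 agree on Dept; apply Dept→Title and equate their Title entries.
Rows 1 and 2 agree on Title; apply Title→Dept, Room and equate their Dept, Room entries.
No row becomes fully distinguished — the join is lossy.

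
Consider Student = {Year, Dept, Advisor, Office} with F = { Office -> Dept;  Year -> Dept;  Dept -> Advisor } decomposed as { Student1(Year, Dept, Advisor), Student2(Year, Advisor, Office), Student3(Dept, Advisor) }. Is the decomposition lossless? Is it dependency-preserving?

Lossless test (chase): Rows 1 and 2 agree on Year; apply Year→Dept and equate their Dept entries. Row 2 is now all distinguished symbols — the join is lossless.
Dependency preservation: the restricted closure of {Office} across the fragments never reaches {Dept}, so Office → Dept cannot be enforced without a join — not preserved.

lossless but not dependency-preserving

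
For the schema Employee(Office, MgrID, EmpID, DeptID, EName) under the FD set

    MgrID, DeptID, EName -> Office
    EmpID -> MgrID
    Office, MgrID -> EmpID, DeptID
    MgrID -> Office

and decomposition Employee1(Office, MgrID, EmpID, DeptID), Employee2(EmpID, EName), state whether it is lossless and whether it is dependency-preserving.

lossless and dependency-preserving

Lossless test: (EmpID)⁺ = {Office, MgrID, EmpID, DeptID}, which contains all of one fragment — lossless.
Dependency preservation: MgrID, DeptID, EName → Office is not contained in any single fragment, but the restricted closure of its left-hand side across the fragments still reaches the right-hand side; the remaining FDs each lie inside some fragment. All dependencies are preserved.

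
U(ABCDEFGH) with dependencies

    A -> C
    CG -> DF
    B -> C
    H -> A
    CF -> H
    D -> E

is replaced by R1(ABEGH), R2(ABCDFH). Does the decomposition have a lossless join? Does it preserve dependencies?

lossy and not dependency-preserving

Lossless test: (ABH)⁺ = {ABCH}, which is a superkey of neither fragment — lossy.
Dependency preservation: the restricted closure of {CG} across the fragments never reaches {DF}, so CG → DF cannot be enforced without a join — not preserved.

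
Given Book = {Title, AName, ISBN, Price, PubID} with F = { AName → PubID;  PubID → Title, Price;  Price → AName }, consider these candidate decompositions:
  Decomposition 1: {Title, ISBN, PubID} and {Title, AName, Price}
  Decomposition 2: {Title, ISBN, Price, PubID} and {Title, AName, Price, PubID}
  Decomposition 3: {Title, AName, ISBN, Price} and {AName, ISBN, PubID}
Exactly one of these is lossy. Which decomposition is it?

Decomposition 1: common = {Title}, closure = {Title} → lossy.
Decomposition 2: common = {Title, Price, PubID}, closure = {Title, AName, Price, PubID} → lossless.
Decomposition 3: common = {AName, ISBN}, closure = {Title, AName, ISBN, Price, PubID} → lossless.

Decomposition 1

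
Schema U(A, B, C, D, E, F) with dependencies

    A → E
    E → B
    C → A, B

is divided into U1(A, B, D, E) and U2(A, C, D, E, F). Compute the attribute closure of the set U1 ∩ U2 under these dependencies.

U1 ∩ U2 = {A, D, E}.
E → B applies, adding B
Closure: {A, B, D, E}.

A, B, D, E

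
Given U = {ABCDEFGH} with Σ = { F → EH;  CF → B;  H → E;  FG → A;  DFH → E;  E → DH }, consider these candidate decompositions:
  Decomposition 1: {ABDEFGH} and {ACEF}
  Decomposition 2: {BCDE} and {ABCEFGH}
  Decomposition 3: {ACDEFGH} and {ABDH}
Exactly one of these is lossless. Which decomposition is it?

Decomposition 1: common = {AEF}, closure = {ADEFH} → lossy.
Decomposition 2: common = {BCE}, closure = {BCDEH} → lossless.
Decomposition 3: common = {ADH}, closure = {ADEH} → lossy.

Decomposition 2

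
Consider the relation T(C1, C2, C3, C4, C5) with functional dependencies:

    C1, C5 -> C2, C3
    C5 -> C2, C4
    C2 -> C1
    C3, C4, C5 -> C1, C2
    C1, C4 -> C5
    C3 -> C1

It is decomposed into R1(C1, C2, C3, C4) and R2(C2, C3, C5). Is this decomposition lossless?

Common attributes: R1 ∩ R2 = {C2, C3}.
Closure of {C2, C3}: C2 → C1 applies, adding C1. So (C2, C3)⁺ = {C1, C2, C3}.
The closure contains neither all of R1 = {C1, C2, C3, C4} nor all of R2 = {C2, C3, C5}, so the common attributes are not a superkey of either fragment. The join is lossy.

No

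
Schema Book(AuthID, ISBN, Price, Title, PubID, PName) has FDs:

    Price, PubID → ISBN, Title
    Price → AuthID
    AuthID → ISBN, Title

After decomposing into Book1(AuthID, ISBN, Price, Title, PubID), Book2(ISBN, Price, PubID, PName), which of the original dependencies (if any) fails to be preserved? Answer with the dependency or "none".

Price, PubID → ISBN, Title lies within Book1.
Price → AuthID lies within Book1.
AuthID → ISBN, Title lies within Book1.
Every dependency is enforceable on the fragments, so the decomposition is dependency-preserving.

none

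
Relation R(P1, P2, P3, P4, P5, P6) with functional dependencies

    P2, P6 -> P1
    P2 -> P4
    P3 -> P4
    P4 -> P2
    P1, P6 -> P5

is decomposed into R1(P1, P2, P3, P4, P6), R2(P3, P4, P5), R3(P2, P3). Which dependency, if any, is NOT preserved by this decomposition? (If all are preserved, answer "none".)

Check P1, P6 → P5: no single fragment contains all of {P1, P5, P6}, and the restricted closure of {P1, P6} across the fragments never reaches {P5}.
P2, P6 → P1 is preserved.
P2 → P4 is preserved.
P3 → P4 is preserved.
P4 → P2 is preserved.

P1, P6 -> P5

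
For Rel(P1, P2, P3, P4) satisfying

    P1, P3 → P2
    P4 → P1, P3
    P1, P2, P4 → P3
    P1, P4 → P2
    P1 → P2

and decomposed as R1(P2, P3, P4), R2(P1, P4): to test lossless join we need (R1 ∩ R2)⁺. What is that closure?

R1 ∩ R2 = {P4}.
P4 → P1, P3 applies, adding P1, P3
P1, P4 → P2 applies, adding P2
Closure: {P1, P2, P3, P4}.

P1, P2, P3, P4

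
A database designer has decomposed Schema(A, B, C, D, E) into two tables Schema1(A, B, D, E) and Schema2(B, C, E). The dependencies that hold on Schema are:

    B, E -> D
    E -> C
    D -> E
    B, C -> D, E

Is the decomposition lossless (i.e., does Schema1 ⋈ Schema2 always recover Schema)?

Common attributes: Schema1 ∩ Schema2 = {B, E}.
Closure of {B, E}: B, E → D applies, adding D; E → C applies, adding C. So (B, E)⁺ = {B, C, D, E}.
This closure contains every attribute of Schema2, so Schema1 ∩ Schema2 → Schema2. The join is lossless.

Yes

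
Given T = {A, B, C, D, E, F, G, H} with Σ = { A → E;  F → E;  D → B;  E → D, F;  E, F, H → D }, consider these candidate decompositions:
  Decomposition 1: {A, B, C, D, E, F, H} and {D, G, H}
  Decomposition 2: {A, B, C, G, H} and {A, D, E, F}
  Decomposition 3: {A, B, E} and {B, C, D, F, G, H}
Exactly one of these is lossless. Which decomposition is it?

Decomposition 1: common = {D, H}, closure = {B, D, H} → lossy.
Decomposition 2: common = {A}, closure = {A, B, D, E, F} → lossless.
Decomposition 3: common = {B}, closure = {B} → lossy.

Decomposition 2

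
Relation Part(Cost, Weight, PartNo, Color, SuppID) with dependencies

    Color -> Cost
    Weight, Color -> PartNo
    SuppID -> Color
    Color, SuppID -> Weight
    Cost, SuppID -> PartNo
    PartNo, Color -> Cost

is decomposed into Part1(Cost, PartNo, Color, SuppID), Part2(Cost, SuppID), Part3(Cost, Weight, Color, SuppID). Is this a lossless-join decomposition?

Chase test. Columns are Cost, Weight, PartNo, Color, SuppID; row i has aⱼ where attribute j ∈ Parti, else bᵢⱼ.
Initial tableau (one row per fragment):
  row 1: a1 b12 a3 a4 a5
  row 2: a1 b22 b23 b24 a5
  row 3: a1 a2 b33 a4 a5
Rows 1 and 2 agree on SuppID; apply SuppID→Color and equate their Color entries.
Rows 1 and 2 agree on Color, SuppID; apply Color, SuppID→Weight and equate their Weight entries.
Rows 1 and 3 agree on Color, SuppID; apply Color, SuppID→Weight and equate their Weight entries.
Rows 1 and 2 agree on Cost, SuppID; apply Cost, SuppID→PartNo and equate their PartNo entries.
Rows 1 and 3 agree on Cost, SuppID; apply Cost, SuppID→PartNo and equate their PartNo entries.
Row 1 is now all distinguished symbols — the join is lossless.

Yes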